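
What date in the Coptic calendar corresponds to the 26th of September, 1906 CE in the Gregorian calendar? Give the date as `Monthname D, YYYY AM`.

Thout 16, 1623 AM

Both dates share Julian Day Number 2417480; in the Coptic calendar that is 16 Thout 1623 AM.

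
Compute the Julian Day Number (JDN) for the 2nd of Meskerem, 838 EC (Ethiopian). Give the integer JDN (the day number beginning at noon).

2029936

In the proleptic Gregorian calendar the same day is 3 September 845.
JDN 2400001 is 17 November 1858 CE (Gregorian), MJD 0; the target day is −370065 days from there, so JDN = 2029936.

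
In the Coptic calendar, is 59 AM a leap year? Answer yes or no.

yes

59 mod 4 = 3; in the Coptic calendar a year is leap when year mod 4 = 3, so it is a leap year.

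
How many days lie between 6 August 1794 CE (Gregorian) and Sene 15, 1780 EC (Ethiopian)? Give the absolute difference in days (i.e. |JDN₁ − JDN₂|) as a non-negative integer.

2238

First date → JDN 2376523; second date → JDN 2374285.
The interval is |2376523 − 2374285| = 2238 days.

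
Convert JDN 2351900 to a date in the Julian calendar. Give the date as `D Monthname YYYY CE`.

25 February 1727 CE

JDN 2351900 is 8 March 1727 in the Gregorian calendar.
In the Julian calendar that day is 25 February 1727 CE.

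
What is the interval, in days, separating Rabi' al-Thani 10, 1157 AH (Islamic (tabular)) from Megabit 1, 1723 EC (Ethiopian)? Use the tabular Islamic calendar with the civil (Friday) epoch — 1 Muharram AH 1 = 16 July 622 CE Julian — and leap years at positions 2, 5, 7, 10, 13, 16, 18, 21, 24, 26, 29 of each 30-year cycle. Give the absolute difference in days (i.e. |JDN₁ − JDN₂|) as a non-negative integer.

4825

JDN of the first date = 2358186.
JDN of the second date = 2353361.
|2353361 − 2358186| = 4825.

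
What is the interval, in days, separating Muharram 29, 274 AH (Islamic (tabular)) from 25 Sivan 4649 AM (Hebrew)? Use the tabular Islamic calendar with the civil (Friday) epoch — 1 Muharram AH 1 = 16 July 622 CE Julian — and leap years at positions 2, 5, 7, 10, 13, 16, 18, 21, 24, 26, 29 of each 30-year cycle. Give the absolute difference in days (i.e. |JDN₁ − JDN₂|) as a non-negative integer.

First date → JDN 2045210; second date → JDN 2045913.
The interval is |2045210 − 2045913| = 703 days.

703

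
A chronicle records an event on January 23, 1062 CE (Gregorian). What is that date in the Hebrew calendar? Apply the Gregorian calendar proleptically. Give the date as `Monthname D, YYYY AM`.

Shevat 4, 4822 AM

Julian Day Number of the source date = 2108970.
Converting JDN 2108970 to the Hebrew calendar gives 4 Shevat 4822 AM.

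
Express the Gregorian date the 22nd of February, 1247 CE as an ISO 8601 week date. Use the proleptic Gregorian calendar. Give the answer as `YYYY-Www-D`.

1247-W08-5

The weekday is Friday (ISO weekday 5).
That Friday belongs to ISO week 8 of ISO year 1247.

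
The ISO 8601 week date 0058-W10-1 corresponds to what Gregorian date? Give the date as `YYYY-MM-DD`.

0058-03-04

ISO week 1 of 58 is the week containing the first Thursday of 58.
Week 10, day 1 (Monday) lands on 0058-03-04.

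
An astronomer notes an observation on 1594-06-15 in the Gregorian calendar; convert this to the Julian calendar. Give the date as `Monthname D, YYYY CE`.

At this point the Julian calendar is 10 days behind the Gregorian.
15 June 1594 Gregorian − 10 days → 5 June 1594 Julian.

June 5, 1594 CE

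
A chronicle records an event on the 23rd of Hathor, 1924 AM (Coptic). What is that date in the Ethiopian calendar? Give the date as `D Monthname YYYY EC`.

23 Hidar 2200 EC

Both dates share Julian Day Number 2527488; in the Ethiopian calendar that is 23 Hidar 2200 EC.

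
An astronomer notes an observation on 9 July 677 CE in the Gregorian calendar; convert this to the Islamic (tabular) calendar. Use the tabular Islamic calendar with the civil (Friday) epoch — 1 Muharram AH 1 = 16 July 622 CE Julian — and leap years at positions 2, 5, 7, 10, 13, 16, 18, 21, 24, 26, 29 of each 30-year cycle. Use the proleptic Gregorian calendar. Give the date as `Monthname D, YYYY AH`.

Sha'ban 28, 57 AH

Both dates share Julian Day Number 1968519; in the tabular Islamic calendar that is 28 Sha'ban 57 AH.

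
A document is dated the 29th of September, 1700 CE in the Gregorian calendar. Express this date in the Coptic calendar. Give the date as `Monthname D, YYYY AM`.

Thout 21, 1417 AM

Both dates share Julian Day Number 2342244; in the Coptic calendar that is 21 Thout 1417 AM.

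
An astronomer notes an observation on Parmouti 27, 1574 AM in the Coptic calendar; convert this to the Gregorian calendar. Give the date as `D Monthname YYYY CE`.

4 May 1858 CE

Julian Day Number of the source date = 2399804.
Converting JDN 2399804 to the Gregorian calendar gives 4 May 1858 CE.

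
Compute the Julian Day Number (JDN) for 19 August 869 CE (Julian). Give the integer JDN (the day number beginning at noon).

In the proleptic Gregorian calendar the same day is 23 August 869.
JDN 2451545 is 1 January 2000 CE (Gregorian); the target day is −412854 days from there, so JDN = 2038691.

2038691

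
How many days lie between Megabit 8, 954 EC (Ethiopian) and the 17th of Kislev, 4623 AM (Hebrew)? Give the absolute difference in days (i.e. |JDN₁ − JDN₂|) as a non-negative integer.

JDN of the first date = 2072491.
JDN of the second date = 2036220.
|2036220 − 2072491| = 36271.

36271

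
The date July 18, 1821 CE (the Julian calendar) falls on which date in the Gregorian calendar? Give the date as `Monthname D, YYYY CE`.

At this point the Julian calendar is 12 days behind the Gregorian.
18 July 1821 Julian + 12 days → 30 July 1821 Gregorian.

July 30, 1821 CE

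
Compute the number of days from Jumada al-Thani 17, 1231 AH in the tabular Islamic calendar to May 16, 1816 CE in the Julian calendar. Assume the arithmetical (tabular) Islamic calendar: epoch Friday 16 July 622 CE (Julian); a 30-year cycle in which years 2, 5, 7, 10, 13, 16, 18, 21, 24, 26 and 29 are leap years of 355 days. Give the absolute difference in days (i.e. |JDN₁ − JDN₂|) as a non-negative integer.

13

JDN of the first date = 2384475.
JDN of the second date = 2384488.
|2384488 − 2384475| = 13.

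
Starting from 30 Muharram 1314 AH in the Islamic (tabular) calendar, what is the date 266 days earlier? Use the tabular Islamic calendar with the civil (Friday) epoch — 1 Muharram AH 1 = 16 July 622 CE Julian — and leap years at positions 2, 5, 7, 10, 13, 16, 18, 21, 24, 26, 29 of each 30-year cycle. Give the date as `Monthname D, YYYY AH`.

Rabi' al-Thani 29, 1313 AH

Counting 266 days back from JDN 2413752 reaches JDN 2413486, which is Rabi' al-Thani 29, 1313 AH.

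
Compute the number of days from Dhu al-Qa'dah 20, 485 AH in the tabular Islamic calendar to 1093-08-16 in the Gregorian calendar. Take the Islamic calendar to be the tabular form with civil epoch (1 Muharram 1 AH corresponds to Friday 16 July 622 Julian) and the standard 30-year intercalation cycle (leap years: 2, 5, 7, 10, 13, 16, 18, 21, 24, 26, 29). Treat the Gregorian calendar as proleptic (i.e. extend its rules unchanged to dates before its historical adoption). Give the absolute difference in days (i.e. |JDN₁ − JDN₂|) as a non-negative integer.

231

First date → JDN 2120267; second date → JDN 2120498.
The interval is |2120267 − 2120498| = 231 days.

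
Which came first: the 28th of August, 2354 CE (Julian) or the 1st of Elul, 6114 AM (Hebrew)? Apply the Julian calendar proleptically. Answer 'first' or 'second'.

Converting both to JDN: 2581096 vs 2581072; the smaller is the second.

second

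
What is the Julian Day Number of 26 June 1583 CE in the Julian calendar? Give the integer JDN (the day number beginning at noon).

2299425

In the Gregorian calendar the same day is 6 July 1583.
JDN 2299161 is 15 October 1582 CE (Gregorian); the target day is +264 days from there, so JDN = 2299425.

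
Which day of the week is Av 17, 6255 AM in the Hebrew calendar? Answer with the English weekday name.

Monday

Equivalently 8 August 2495 Gregorian, JDN 2632560.
2632560 ≡ 0 (mod 7); counting from Monday = 0 gives Monday.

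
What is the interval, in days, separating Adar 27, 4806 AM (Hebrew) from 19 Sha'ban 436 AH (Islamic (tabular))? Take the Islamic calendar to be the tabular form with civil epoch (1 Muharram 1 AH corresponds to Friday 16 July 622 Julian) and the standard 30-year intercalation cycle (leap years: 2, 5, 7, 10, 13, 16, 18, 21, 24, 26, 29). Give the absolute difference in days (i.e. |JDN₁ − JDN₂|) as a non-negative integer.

JDN of the first date = 2103176.
JDN of the second date = 2102814.
|2102814 − 2103176| = 362.

362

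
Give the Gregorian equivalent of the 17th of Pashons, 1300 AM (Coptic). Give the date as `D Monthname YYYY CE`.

22 May 1584 CE

Both dates share Julian Day Number 2299746; in the Gregorian calendar that is 22 May 1584 CE.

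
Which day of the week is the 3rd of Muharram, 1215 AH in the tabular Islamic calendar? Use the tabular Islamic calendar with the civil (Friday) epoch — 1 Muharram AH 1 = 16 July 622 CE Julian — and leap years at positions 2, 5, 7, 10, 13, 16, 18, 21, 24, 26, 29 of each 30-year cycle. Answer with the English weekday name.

Tuesday

Equivalently 27 May 1800 Gregorian, JDN 2378643.
2378643 ≡ 1 (mod 7); counting from Monday = 0 gives Tuesday.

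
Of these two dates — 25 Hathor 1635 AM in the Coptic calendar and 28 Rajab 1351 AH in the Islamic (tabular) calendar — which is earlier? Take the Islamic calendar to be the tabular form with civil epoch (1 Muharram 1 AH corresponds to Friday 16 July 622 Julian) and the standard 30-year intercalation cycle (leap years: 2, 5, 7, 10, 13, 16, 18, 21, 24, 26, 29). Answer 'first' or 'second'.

first

First date → JDN 2421932; second date → JDN 2427039.
JDN 2421932 < JDN 2427039, so the first date is earlier.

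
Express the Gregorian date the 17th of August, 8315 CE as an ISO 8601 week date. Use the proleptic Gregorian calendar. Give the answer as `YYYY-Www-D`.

The weekday is Tuesday (ISO weekday 2).
That Tuesday belongs to ISO week 33 of ISO year 8315.

8315-W33-2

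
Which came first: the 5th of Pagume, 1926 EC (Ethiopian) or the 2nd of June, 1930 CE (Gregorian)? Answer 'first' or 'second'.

second

Converting both to JDN: 2427691 vs 2426130; the smaller is the second.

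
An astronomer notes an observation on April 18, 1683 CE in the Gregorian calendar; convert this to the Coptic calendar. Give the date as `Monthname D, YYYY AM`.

Both dates share Julian Day Number 2335871; in the Coptic calendar that is 13 Parmouti 1399 AM.

Parmouti 13, 1399 AM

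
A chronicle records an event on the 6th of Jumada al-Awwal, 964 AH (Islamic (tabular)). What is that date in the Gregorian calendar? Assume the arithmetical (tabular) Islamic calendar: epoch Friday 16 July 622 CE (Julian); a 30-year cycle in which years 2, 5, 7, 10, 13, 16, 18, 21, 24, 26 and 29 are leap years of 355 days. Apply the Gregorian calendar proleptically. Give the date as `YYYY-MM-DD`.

Both dates share Julian Day Number 2289818; in the Gregorian calendar that is 17 March 1557 CE.

1557-03-17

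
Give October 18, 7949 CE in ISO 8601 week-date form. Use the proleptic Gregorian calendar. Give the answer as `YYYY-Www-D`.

7949-W42-2

The weekday is Tuesday (ISO weekday 2).
That Tuesday belongs to ISO week 42 of ISO year 7949.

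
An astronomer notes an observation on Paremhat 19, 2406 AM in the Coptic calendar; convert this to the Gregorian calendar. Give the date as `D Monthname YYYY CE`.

2 April 2690 CE

Both dates share Julian Day Number 2703654; in the Gregorian calendar that is 2 April 2690 CE.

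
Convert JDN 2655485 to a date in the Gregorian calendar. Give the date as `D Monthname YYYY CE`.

Counting from JDN 2299161 = 15 Oct 1582 gives an offset of 356324 days.

15 May 2558 CE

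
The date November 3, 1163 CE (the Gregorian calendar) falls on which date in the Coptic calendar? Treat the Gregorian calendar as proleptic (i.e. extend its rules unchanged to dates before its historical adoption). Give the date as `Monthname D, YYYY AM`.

Julian Day Number of the source date = 2146143.
Converting JDN 2146143 to the Coptic calendar gives 29 Paopi 880 AM.

Paopi 29, 880 AM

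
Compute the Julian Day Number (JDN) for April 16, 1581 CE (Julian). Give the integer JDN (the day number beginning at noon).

2298624

Equivalently 26 April 1581 (proleptic Gregorian).
JDN 2451545 is 1 January 2000 CE (Gregorian); the target day is −152921 days from there, so JDN = 2298624.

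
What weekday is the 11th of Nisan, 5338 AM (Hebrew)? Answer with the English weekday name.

Wednesday

This is JDN 2297500 (29 March 1578 Gregorian).
JDN 2297500 mod 7 = 2, and JDN 0 was a Monday, so this is a Wednesday.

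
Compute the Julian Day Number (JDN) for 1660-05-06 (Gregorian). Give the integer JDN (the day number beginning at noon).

JDN 2451545 is 1 January 2000 CE (Gregorian); the target day is −124056 days from there, so JDN = 2327489.

2327489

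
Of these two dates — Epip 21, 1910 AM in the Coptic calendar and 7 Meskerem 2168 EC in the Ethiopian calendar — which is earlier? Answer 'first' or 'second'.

second

First date → JDN 2522612; second date → JDN 2515724.
JDN 2515724 < JDN 2522612, so the second date is earlier.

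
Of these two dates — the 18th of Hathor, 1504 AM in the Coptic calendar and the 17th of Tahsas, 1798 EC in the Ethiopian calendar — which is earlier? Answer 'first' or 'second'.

First date → JDN 2374078; second date → JDN 2380681.
JDN 2374078 < JDN 2380681, so the first date is earlier.

first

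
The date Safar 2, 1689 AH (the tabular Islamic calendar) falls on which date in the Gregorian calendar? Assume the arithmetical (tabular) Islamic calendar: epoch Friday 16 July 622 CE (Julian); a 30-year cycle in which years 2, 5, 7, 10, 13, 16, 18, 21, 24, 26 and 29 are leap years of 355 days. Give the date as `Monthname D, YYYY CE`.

May 14, 2260 CE

Both dates share Julian Day Number 2546642; in the Gregorian calendar that is 14 May 2260 CE.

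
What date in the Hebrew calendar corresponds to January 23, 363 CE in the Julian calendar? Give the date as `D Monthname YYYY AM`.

22 Shevat 4123 AM

Both dates share Julian Day Number 1853666; in the Hebrew calendar that is 22 Shevat 4123 AM.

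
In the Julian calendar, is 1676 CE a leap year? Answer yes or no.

1676 mod 4 = 0, so it is a leap year in the Julian calendar.

yes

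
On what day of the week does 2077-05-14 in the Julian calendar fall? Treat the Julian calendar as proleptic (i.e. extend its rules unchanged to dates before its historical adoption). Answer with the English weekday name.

Thursday

Equivalently 27 May 2077 Gregorian, JDN 2479816.
Since JDN mod 7 = 3 (0 = Monday), the day is Thursday.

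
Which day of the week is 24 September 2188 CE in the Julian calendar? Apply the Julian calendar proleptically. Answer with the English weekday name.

In the Gregorian calendar this is 8 October 2188 (JDN 2520492).
2520492 ≡ 2 (mod 7); counting from Monday = 0 gives Wednesday.

Wednesday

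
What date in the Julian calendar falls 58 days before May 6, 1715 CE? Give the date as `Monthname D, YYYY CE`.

JDN of May 6, 1715 CE = 2347587.
2347587 − 58 = 2347529.
JDN 2347529 in the Julian calendar is March 9, 1715 CE.

March 9, 1715 CE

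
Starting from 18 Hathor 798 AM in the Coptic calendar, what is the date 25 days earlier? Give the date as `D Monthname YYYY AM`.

23 Paopi 798 AM

JDN of 18 Hathor 798 AM = 2116211.
2116211 − 25 = 2116186.
JDN 2116186 in the Coptic calendar is 23 Paopi 798 AM.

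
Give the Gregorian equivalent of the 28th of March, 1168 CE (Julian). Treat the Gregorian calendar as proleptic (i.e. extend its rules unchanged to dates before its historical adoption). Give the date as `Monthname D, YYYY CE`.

April 4, 1168 CE

For dates in this range the Gregorian date is 7 days ahead of the Julian.
28 March 1168 Julian + 7 days → 4 April 1168 Gregorian.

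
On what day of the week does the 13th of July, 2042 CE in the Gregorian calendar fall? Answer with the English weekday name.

JDN 2467079 mod 7 = 6, and JDN 0 was a Monday, so this is a Sunday.

Sunday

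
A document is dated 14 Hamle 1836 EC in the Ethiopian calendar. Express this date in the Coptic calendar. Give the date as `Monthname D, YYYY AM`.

Epip 14, 1560 AM

Julian Day Number of the source date = 2394768.
Converting JDN 2394768 to the Coptic calendar gives 14 Epip 1560 AM.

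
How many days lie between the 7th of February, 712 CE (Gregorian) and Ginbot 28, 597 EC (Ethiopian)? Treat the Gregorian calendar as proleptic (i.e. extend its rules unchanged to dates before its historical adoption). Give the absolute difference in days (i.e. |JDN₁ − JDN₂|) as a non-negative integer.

First date → JDN 1981149; second date → JDN 1942177.
The interval is |1981149 − 1942177| = 38972 days.

38972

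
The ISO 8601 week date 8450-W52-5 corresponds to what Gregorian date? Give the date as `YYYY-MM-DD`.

ISO week 1 of 8450 is the week containing the first Thursday of 8450.
Week 52, day 5 (Friday) lands on 8450-12-30.

8450-12-30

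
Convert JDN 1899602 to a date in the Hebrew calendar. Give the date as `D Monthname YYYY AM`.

8 Cheshvan 4249 AM

JDN 1899602 is 30 October 488 in the proleptic Gregorian calendar.
In the Hebrew calendar that day is 8 Cheshvan 4249 AM.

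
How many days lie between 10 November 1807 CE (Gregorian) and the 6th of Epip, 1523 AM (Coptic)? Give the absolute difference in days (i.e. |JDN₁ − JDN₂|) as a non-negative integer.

121

First date → JDN 2381366; second date → JDN 2381245.
The interval is |2381366 − 2381245| = 121 days.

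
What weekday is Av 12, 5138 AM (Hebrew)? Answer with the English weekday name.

Friday

In the proleptic Gregorian calendar this is 14 August 1378 (JDN 2224590).
2224590 ≡ 4 (mod 7); counting from Monday = 0 gives Friday.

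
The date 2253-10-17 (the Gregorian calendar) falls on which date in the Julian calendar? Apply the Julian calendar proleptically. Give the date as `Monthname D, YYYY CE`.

The Julian–Gregorian offset here is 15 days (Julian trailing).
17 October 2253 Gregorian − 15 days → 2 October 2253 Julian.

October 2, 2253 CE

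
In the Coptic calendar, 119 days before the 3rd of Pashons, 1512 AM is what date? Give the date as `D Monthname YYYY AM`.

Counting 119 days back from JDN 2377165 reaches JDN 2377046, which is 4 Tobi 1512 AM.

4 Tobi 1512 AM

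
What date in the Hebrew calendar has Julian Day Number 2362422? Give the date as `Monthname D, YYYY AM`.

Tevet 24, 5516 AM

JDN 2362422 is 28 December 1755 in the Gregorian calendar.
In the Hebrew calendar that day is Tevet 24, 5516 AM.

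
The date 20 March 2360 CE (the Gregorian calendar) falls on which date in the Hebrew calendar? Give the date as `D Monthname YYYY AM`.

Julian Day Number of the source date = 2583111.
Converting JDN 2583111 to the Hebrew calendar gives 2 Nisan 6120 AM.

2 Nisan 6120 AM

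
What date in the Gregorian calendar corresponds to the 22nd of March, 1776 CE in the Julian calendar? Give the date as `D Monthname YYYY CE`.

2 April 1776 CE

The Julian–Gregorian offset here is 11 days (Julian trailing).
22 March 1776 Julian + 11 days → 2 April 1776 Gregorian.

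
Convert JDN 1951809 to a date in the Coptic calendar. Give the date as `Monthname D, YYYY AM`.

JDN 1951809 is 9 October 631 in the proleptic Gregorian calendar.
In the Coptic calendar that day is Paopi 8, 348 AM.

Paopi 8, 348 AM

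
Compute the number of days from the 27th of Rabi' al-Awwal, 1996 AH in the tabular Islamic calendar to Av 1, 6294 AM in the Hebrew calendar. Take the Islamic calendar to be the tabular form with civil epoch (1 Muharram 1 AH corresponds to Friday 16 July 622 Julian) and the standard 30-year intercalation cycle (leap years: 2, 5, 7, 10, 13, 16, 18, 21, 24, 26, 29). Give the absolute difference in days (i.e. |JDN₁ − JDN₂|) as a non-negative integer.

8707

JDN of the first date = 2655486.
JDN of the second date = 2646779.
|2646779 − 2655486| = 8707.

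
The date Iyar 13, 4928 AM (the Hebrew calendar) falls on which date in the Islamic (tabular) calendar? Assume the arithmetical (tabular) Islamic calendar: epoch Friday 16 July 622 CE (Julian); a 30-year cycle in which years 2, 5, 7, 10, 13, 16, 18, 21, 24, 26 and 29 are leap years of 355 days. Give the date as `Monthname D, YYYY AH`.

Both dates share Julian Day Number 2147783; in the tabular Islamic calendar that is 13 Rajab 563 AH.

Rajab 13, 563 AH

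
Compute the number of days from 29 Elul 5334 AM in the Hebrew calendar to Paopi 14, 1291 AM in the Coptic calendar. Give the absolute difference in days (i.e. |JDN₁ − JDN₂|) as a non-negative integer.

JDN of the first date = 2296219.
JDN of the second date = 2296245.
|2296245 − 2296219| = 26.

26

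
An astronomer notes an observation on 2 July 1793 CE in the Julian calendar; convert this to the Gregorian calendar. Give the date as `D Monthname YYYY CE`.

The Julian–Gregorian offset here is 11 days (Julian trailing).
2 July 1793 Julian + 11 days → 13 July 1793 Gregorian.

13 July 1793 CE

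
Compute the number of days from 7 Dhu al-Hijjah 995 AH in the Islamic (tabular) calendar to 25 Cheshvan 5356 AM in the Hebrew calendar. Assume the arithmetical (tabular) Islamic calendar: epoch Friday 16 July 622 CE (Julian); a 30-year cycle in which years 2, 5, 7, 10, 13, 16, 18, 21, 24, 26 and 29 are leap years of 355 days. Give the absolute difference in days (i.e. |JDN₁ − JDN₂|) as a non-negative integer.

2911

First date → JDN 2301011; second date → JDN 2303922.
The interval is |2301011 − 2303922| = 2911 days.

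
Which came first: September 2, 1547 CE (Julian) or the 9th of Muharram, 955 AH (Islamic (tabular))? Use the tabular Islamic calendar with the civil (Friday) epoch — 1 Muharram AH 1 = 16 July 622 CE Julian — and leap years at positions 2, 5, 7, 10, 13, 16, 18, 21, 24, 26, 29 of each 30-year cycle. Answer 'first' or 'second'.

Converting both to JDN: 2286344 vs 2286514; the smaller is the first.

first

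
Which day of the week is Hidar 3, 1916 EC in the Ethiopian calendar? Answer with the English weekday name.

Equivalently 13 November 1923 Gregorian, JDN 2423737.
JDN 2423737 mod 7 = 1, and JDN 0 was a Monday, so this is a Tuesday.

Tuesday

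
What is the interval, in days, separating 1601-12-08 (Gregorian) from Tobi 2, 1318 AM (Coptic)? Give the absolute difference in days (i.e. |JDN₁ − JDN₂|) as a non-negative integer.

30

First date → JDN 2306155; second date → JDN 2306185.
The interval is |2306155 − 2306185| = 30 days.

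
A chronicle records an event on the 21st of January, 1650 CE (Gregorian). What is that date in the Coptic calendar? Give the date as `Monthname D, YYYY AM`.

Julian Day Number of the source date = 2323731.
Converting JDN 2323731 to the Coptic calendar gives 16 Tobi 1366 AM.

Tobi 16, 1366 AM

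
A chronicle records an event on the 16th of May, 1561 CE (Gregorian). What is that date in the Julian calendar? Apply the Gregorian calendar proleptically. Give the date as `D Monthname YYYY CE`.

For dates in this range the Gregorian date is 10 days ahead of the Julian.
16 May 1561 Gregorian − 10 days → 6 May 1561 Julian.

6 May 1561 CE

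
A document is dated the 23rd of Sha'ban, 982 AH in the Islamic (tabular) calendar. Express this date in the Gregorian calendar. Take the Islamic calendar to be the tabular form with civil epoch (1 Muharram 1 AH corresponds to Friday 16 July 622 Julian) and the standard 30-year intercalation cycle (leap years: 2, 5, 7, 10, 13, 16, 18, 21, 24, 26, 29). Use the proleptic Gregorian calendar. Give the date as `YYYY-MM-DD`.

Both dates share Julian Day Number 2296303; in the Gregorian calendar that is 18 December 1574 CE.

1574-12-18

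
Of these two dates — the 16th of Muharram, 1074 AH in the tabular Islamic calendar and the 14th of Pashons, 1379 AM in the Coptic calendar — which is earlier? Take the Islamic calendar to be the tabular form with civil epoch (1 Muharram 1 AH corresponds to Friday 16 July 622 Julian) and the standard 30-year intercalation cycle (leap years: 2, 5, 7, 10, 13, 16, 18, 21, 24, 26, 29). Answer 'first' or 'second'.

second

Converting both to JDN: 2328690 vs 2328597; the smaller is the second.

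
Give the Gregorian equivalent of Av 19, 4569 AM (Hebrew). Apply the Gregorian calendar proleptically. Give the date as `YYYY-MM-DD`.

0809-08-07

Both dates share Julian Day Number 2016760; in the Gregorian calendar that is 7 August 809 CE.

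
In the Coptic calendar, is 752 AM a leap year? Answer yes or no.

no

752 mod 4 = 0; in the Coptic calendar a year is leap when year mod 4 = 3, so it is a common year.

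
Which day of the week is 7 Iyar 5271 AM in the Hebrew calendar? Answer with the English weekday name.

This is JDN 2273075 (15 May 1511 Gregorian).
JDN 2273075 mod 7 = 0, and JDN 0 was a Monday, so this is a Monday.

Monday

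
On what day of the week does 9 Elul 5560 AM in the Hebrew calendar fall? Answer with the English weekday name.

This is JDN 2378738 (30 August 1800 Gregorian).
Since JDN mod 7 = 5 (0 = Monday), the day is Saturday.

Saturday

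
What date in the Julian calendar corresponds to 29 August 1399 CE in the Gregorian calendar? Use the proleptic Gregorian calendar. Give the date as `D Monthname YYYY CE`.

21 August 1399 CE

At this point the Julian calendar is 8 days behind the Gregorian.
29 August 1399 Gregorian − 8 days → 21 August 1399 Julian.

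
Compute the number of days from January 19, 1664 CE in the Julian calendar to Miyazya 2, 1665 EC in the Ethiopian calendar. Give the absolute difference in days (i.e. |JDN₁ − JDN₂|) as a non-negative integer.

JDN of the first date = 2328852.
JDN of the second date = 2332208.
|2332208 − 2328852| = 3356.

3356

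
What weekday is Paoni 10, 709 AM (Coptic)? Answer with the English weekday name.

Sunday

In the proleptic Gregorian calendar this is 9 June 993 (JDN 2083906).
JDN 2083906 mod 7 = 6, and JDN 0 was a Monday, so this is a Sunday.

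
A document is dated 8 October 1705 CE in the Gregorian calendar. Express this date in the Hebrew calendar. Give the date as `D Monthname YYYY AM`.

20 Tishrei 5466 AM

Both dates share Julian Day Number 2344079; in the Hebrew calendar that is 20 Tishrei 5466 AM.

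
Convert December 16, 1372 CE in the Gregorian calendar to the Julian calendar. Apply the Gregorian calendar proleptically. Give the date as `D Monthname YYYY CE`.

8 December 1372 CE

The Julian–Gregorian offset here is 8 days (Julian trailing).
16 December 1372 Gregorian − 8 days → 8 December 1372 Julian.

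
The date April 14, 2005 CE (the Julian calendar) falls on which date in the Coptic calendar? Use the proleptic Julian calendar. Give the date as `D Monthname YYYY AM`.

Both dates share Julian Day Number 2453488; in the Coptic calendar that is 19 Parmouti 1721 AM.

19 Parmouti 1721 AM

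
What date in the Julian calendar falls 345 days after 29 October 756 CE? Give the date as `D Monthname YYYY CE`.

Counting 345 days forward from JDN 1997489 reaches JDN 1997834, which is 9 October 757 CE.

9 October 757 CE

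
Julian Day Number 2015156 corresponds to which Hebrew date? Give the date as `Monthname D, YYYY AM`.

Nisan 8, 4565 AM

JDN 2015156 is 17 March 805 in the proleptic Gregorian calendar.
In the Hebrew calendar that day is Nisan 8, 4565 AM.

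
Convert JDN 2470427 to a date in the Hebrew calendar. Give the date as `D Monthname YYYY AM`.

The Gregorian equivalent of JDN 2470427 is 12 September 2051.
In the Hebrew calendar that day is 6 Tishrei 5812 AM.

6 Tishrei 5812 AM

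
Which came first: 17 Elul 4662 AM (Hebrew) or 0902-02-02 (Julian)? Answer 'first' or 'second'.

second

First date → JDN 2050749; second date → JDN 2050546.
JDN 2050546 < JDN 2050749, so the second date is earlier.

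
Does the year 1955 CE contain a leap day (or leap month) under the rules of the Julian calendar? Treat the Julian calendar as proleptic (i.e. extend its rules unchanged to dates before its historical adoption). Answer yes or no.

no

1955 mod 4 = 3, so it is a common year in the Julian calendar.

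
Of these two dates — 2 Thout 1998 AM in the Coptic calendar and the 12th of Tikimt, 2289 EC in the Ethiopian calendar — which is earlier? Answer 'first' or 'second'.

first

The two dates have Julian Day Numbers 2554435 and 2559954 respectively.
Since 2554435 < 2559954, the first date comes first.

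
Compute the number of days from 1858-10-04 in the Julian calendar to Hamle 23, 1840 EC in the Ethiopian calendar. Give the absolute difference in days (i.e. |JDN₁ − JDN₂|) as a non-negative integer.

3731

First date → JDN 2399969; second date → JDN 2396238.
The interval is |2399969 − 2396238| = 3731 days.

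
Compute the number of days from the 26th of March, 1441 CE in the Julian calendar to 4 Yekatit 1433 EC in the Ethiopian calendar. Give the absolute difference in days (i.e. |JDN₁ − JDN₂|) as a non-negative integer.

JDN of the first date = 2247468.
JDN of the second date = 2247412.
|2247412 − 2247468| = 56.

56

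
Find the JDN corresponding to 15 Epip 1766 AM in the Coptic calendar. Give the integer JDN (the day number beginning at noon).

2470010

In the Gregorian calendar the same day is 22 July 2050.
JDN 2451545 is 1 January 2000 CE (Gregorian); the target day is +18465 days from there, so JDN = 2470010.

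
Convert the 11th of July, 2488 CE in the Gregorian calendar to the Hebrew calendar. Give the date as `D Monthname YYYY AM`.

Both dates share Julian Day Number 2629976; in the Hebrew calendar that is 2 Av 6248 AM.

2 Av 6248 AM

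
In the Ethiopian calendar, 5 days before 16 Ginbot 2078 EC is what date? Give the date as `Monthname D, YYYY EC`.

The starting date is JDN 2483100; 2483100 − 5 = 2483095.
JDN 2483095 corresponds to Ginbot 11, 2078 EC.

Ginbot 11, 2078 EC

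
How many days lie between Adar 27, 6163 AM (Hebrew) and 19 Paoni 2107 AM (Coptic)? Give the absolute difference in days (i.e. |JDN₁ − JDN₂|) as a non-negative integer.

4284

JDN of the first date = 2598818.
JDN of the second date = 2594534.
|2594534 − 2598818| = 4284.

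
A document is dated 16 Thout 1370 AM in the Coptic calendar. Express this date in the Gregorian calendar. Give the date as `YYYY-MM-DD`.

Julian Day Number of the source date = 2325072.
Converting JDN 2325072 to the Gregorian calendar gives 23 September 1653 CE.

1653-09-23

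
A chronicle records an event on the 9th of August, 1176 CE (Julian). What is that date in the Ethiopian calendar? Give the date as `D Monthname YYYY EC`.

16 Nehase 1168 EC

The source date corresponds to 16 August 1176 in the proleptic Gregorian calendar (JDN 2150813).
That day falls on 16 Nehase 1168 EC in the Ethiopian calendar.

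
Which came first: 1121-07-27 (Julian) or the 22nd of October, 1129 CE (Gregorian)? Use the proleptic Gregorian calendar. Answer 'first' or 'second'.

The two dates have Julian Day Numbers 2130711 and 2133713 respectively.
Since 2130711 < 2133713, the first date comes first.

first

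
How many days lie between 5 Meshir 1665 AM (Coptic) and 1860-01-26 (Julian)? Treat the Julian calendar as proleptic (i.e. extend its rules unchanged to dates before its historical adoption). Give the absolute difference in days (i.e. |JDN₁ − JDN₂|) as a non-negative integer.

32512

First date → JDN 2432960; second date → JDN 2400448.
The interval is |2432960 − 2400448| = 32512 days.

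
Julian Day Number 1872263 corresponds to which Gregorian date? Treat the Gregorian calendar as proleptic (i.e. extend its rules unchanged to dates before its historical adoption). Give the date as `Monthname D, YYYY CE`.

Counting from JDN 2299161 = 15 Oct 1582 gives an offset of -426898 days.

December 24, 413 CE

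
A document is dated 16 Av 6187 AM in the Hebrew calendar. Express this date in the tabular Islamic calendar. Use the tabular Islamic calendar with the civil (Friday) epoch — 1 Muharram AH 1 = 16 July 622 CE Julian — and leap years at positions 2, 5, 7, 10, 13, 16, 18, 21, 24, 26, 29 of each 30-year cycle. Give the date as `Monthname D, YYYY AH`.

Both dates share Julian Day Number 2607725; in the tabular Islamic calendar that is 16 Jumada al-Thani 1861 AH.

Jumada al-Thani 16, 1861 AH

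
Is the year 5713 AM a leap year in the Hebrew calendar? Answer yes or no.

Hebrew year 5713 is year 13 of its 19-year Metonic cycle; leap years are at positions 3, 6, 8, 11, 14, 17, 19, so it is a common year (12 months).

no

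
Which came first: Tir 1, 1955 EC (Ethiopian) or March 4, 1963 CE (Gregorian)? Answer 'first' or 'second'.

first

The two dates have Julian Day Numbers 2438039 and 2438093 respectively.
Since 2438039 < 2438093, the first date comes first.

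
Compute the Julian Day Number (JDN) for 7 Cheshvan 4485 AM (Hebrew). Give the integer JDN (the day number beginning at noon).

In the proleptic Gregorian calendar the same day is 2 November 724.
JDN 2400001 is 17 November 1858 CE (Gregorian), MJD 0; the target day is −414200 days from there, so JDN = 1985801.

1985801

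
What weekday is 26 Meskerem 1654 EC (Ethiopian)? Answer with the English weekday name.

Monday

In the Gregorian calendar this is 3 October 1661 (JDN 2328004).
JDN 2328004 mod 7 = 0, and JDN 0 was a Monday, so this is a Monday.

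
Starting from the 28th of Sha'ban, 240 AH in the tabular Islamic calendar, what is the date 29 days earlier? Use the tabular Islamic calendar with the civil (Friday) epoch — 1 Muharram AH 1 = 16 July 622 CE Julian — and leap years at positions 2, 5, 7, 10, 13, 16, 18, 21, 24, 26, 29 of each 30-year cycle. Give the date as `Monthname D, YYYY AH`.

Counting 29 days back from JDN 2033368 reaches JDN 2033339, which is Rajab 29, 240 AH.

Rajab 29, 240 AH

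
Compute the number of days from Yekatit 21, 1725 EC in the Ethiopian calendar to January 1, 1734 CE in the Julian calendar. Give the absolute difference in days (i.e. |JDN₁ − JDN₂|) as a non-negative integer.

320

First date → JDN 2354082; second date → JDN 2354402.
The interval is |2354082 − 2354402| = 320 days.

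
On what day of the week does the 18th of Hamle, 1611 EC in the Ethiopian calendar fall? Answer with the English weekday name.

This is JDN 2312590 (22 July 1619 Gregorian).
Since JDN mod 7 = 0 (0 = Monday), the day is Monday.

Monday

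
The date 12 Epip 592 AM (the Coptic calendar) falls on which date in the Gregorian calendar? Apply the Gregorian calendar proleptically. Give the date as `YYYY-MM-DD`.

Both dates share Julian Day Number 2041204; in the Gregorian calendar that is 10 July 876 CE.

0876-07-10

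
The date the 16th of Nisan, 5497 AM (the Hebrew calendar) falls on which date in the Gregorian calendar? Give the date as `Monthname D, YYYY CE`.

Julian Day Number of the source date = 2355593.
Converting JDN 2355593 to the Gregorian calendar gives 17 April 1737 CE.

April 17, 1737 CE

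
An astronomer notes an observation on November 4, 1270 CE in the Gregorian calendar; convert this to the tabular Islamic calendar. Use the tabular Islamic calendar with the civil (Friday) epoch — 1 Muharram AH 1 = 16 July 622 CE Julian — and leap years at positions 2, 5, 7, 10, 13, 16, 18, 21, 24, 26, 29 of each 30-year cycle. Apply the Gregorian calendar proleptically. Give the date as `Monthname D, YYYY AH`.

Julian Day Number of the source date = 2185226.
Converting JDN 2185226 to the tabular Islamic calendar gives 11 Rabi' al-Awwal 669 AH.

Rabi' al-Awwal 11, 669 AH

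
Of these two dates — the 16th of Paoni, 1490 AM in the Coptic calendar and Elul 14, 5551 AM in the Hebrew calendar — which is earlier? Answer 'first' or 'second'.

first

The two dates have Julian Day Numbers 2369172 and 2375465 respectively.
Since 2369172 < 2375465, the first date comes first.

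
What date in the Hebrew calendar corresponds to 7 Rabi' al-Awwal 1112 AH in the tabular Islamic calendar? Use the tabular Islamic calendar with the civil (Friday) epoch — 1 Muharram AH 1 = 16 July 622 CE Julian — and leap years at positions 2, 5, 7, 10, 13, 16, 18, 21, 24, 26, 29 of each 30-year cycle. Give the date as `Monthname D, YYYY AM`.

Both dates share Julian Day Number 2342206; in the Hebrew calendar that is 7 Elul 5460 AM.

Elul 7, 5460 AM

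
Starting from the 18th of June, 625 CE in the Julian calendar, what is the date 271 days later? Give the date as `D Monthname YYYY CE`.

16 March 626 CE

JDN of the 18th of June, 625 CE = 1949508.
1949508 + 271 = 1949779.
JDN 1949779 in the Julian calendar is 16 March 626 CE.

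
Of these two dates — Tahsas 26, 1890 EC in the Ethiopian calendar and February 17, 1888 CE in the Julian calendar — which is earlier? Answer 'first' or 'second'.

second

Converting both to JDN: 2414293 vs 2410697; the smaller is the second.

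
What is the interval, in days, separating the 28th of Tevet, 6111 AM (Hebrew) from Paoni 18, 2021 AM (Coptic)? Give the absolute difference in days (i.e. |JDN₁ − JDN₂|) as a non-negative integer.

First date → JDN 2579771; second date → JDN 2563122.
The interval is |2579771 − 2563122| = 16649 days.

16649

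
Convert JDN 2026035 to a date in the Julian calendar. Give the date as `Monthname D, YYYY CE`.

December 25, 834 CE

JDN 2026035 is 29 December 834 in the proleptic Gregorian calendar.
In the Julian calendar that day is December 25, 834 CE.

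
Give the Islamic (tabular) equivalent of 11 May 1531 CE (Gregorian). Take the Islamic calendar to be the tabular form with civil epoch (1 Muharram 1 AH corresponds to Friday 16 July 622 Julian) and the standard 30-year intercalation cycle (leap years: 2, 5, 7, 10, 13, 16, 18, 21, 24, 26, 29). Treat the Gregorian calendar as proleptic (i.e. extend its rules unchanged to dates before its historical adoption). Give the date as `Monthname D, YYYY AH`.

Ramadan 14, 937 AH

Julian Day Number of the source date = 2280376.
Converting JDN 2280376 to the tabular Islamic calendar gives 14 Ramadan 937 AH.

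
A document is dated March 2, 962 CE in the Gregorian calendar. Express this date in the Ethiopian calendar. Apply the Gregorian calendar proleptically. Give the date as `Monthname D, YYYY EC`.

Julian Day Number of the source date = 2072484.
Converting JDN 2072484 to the Ethiopian calendar gives 1 Megabit 954 EC.

Megabit 1, 954 EC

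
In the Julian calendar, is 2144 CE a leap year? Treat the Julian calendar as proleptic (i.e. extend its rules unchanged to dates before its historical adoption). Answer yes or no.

2144 mod 4 = 0, so it is a leap year in the Julian calendar.

yes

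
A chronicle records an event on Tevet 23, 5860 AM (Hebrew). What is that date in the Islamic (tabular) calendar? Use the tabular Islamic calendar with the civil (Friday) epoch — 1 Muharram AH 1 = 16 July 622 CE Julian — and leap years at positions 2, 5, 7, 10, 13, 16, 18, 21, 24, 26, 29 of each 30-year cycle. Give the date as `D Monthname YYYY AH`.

The source date corresponds to 4 January 2100 in the Gregorian calendar (JDN 2488073).
That day falls on 22 Shawwal 1523 AH in the tabular Islamic calendar.

22 Shawwal 1523 AH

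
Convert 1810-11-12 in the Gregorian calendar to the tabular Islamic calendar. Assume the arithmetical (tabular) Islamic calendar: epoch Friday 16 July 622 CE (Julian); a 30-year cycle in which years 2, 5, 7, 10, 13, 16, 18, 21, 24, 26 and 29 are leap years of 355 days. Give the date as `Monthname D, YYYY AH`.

Shawwal 14, 1225 AH

Both dates share Julian Day Number 2382464; in the tabular Islamic calendar that is 14 Shawwal 1225 AH.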